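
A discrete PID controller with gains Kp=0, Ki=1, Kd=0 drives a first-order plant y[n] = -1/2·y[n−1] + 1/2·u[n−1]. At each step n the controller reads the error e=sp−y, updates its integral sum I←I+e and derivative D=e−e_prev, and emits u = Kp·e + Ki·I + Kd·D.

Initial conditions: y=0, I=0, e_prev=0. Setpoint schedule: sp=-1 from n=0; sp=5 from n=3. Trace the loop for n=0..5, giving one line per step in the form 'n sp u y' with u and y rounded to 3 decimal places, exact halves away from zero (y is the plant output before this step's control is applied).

0 -1 -1.000 0.000
1 -1 -1.500 -0.500
2 -1 -2.000 -0.500
3 5 3.750 -0.750
4 5 6.500 2.250
5 5 9.375 2.125

(exact arithmetic carried between steps; '≈' marks a value shown rounded to 6 d.p. or computed from one; I and e_prev carry over from the previous line; the table rounds u and y to 3 d.p., halves away from zero)
n=0: y=0, sp=-1, e=sp−y=-1; I=-1, D=e−e_prev=-1; u=0·(-1)+1·(-1)+0·(-1)=-1; next y=-1/2·0+1/2·(-1)=-0.5
n=1: y=-0.5, sp=-1, e=sp−y=-0.5; I=-1.5, D=e−e_prev=0.5; u=0·(-0.5)+1·(-1.5)+0·0.5=-1.5; next y=-1/2·(-0.5)+1/2·(-1.5)=-0.5
n=2: y=-0.5, sp=-1, e=sp−y=-0.5; I=-2, D=e−e_prev=0; u=0·(-0.5)+1·(-2)+0·0=-2; next y=-1/2·(-0.5)+1/2·(-2)=-0.75
n=3: y=-0.75, sp=5, e=sp−y=5.75; I=3.75, D=e−e_prev=6.25; u=0·5.75+1·3.75+0·6.25=3.75; next y=-1/2·(-0.75)+1/2·3.75=2.25
n=4: y=2.25, sp=5, e=sp−y=2.75; I=6.5, D=e−e_prev=-3; u=0·2.75+1·6.5+0·(-3)=6.5; next y=-1/2·2.25+1/2·6.5=2.125
n=5: y=2.125, sp=5, e=sp−y=2.875; I=9.375, D=e−e_prev=0.125; u=0·2.875+1·9.375+0·0.125=9.375; next y=-1/2·2.125+1/2·9.375=3.625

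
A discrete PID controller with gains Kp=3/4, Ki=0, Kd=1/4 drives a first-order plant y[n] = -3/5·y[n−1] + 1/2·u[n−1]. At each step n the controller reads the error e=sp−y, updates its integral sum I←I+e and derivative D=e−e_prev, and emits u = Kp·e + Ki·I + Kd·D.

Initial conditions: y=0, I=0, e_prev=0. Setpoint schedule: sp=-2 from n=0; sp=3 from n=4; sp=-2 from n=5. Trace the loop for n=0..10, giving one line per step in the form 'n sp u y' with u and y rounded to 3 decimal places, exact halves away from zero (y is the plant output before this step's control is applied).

(exact arithmetic carried between steps; '≈' marks a value shown rounded to 6 d.p. or computed from one; I and e_prev carry over from the previous line; the table rounds u and y to 3 d.p., halves away from zero)
n=0: y=0, sp=-2, e=sp−y=-2; I=-2, D=e−e_prev=-2; u=3/4·(-2)+0·(-2)+1/4·(-2)=-2; next y=-3/5·0+1/2·(-2)=-1
n=1: y=-1, sp=-2, e=sp−y=-1; I=-3, D=e−e_prev=1; u=3/4·(-1)+0·(-3)+1/4·1=-0.5; next y=-3/5·(-1)+1/2·(-0.5)=0.35
n=2: y=0.35, sp=-2, e=sp−y=-2.35; I=-5.35, D=e−e_prev=-1.35; u=3/4·(-2.35)+0·(-5.35)+1/4·(-1.35)=-2.1; next y=-3/5·0.35+1/2·(-2.1)=-1.26
n=3: y=-1.26, sp=-2, e=sp−y=-0.74; I=-6.09, D=e−e_prev=1.61; u=3/4·(-0.74)+0·(-6.09)+1/4·1.61=-0.1525; next y=-3/5·(-1.26)+1/2·(-0.1525)=0.67975
n=4: y=0.67975, sp=3, e=sp−y=2.32025; I=-3.76975, D=e−e_prev=3.06025; u=3/4·2.32025+0·(-3.76975)+1/4·3.06025=2.50525; next y=-3/5·0.67975+1/2·2.50525=0.844775
n=5: y=0.844775, sp=-2, e=sp−y=-2.844775; I=-6.614525, D=e−e_prev=-5.165025; u=3/4·(-2.844775)+0·(-6.614525)+1/4·(-5.165025)≈-3.424838; next y=-3/5·0.844775+1/2·(-3.424838)≈-2.219284
n=6: y≈-2.219284, sp=-2, e=sp−y≈0.219284; I≈-6.395241, D=e−e_prev≈3.064059; u=3/4·0.219284+0·(-6.395241)+1/4·3.064059≈0.930478; next y=-3/5·(-2.219284)+1/2·0.930478≈1.796809
n=7: y=1.796809, sp=-2, e=sp−y=-3.796809; I≈-10.192050, D=e−e_prev≈-4.016093; u=3/4·(-3.796809)+0·(-10.192050)+1/4·(-4.016093)≈-3.851630; next y=-3/5·1.796809+1/2·(-3.851630)≈-3.003900
n=8: y≈-3.003900, sp=-2, e=sp−y≈1.003900; I≈-9.188150, D=e−e_prev≈4.800709; u=3/4·1.003900+0·(-9.188150)+1/4·4.800709≈1.953103; next y=-3/5·(-3.003900)+1/2·1.953103≈2.778892
n=9: y≈2.778892, sp=-2, e=sp−y≈-4.778892; I≈-13.967041, D=e−e_prev≈-5.782792; u=3/4·(-4.778892)+0·(-13.967041)+1/4·(-5.782792)≈-5.029867; next y=-3/5·2.778892+1/2·(-5.029867)≈-4.182268
n=10: y≈-4.182268, sp=-2, e=sp−y≈2.182268; I≈-11.784773, D=e−e_prev≈6.961160; u=3/4·2.182268+0·(-11.784773)+1/4·6.961160≈3.376991; next y=-3/5·(-4.182268)+1/2·3.376991≈4.197856

0 -2 -2.000 0.000
1 -2 -0.500 -1.000
2 -2 -2.100 0.350
3 -2 -0.153 -1.260
4 3 2.505 0.680
5 -2 -3.425 0.845
6 -2 0.930 -2.219
7 -2 -3.852 1.797
8 -2 1.953 -3.004
9 -2 -5.030 2.779
10 -2 3.377 -4.182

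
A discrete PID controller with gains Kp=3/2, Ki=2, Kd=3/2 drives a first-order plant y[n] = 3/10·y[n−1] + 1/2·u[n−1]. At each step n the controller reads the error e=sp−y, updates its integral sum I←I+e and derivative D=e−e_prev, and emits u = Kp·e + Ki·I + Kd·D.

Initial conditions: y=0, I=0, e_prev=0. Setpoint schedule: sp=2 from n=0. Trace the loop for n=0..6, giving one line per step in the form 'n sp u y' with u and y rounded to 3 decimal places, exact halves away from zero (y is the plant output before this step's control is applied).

0 2 10.000 0.000
1 2 -14.000 5.000
2 2 40.000 -5.500
3 2 -80.000 18.350
4 2 187.300 -34.495
5 2 -407.960 83.302
6 2 917.587 -178.990

(exact arithmetic carried between steps; '≈' marks a value shown rounded to 6 d.p. or computed from one; I and e_prev carry over from the previous line; the table rounds u and y to 3 d.p., halves away from zero)
n=0: y=0, sp=2, e=sp−y=2; I=2, D=e−e_prev=2; u=3/2·2+2·2+3/2·2=10; next y=3/10·0+1/2·10=5
n=1: y=5, sp=2, e=sp−y=-3; I=-1, D=e−e_prev=-5; u=3/2·(-3)+2·(-1)+3/2·(-5)=-14; next y=3/10·5+1/2·(-14)=-5.5
n=2: y=-5.5, sp=2, e=sp−y=7.5; I=6.5, D=e−e_prev=10.5; u=3/2·7.5+2·6.5+3/2·10.5=40; next y=3/10·(-5.5)+1/2·40=18.35
n=3: y=18.35, sp=2, e=sp−y=-16.35; I=-9.85, D=e−e_prev=-23.85; u=3/2·(-16.35)+2·(-9.85)+3/2·(-23.85)=-80; next y=3/10·18.35+1/2·(-80)=-34.495
n=4: y=-34.495, sp=2, e=sp−y=36.495; I=26.645, D=e−e_prev=52.845; u=3/2·36.495+2·26.645+3/2·52.845=187.3; next y=3/10·(-34.495)+1/2·187.3=83.3015
n=5: y=83.3015, sp=2, e=sp−y=-81.3015; I=-54.6565, D=e−e_prev=-117.7965; u=3/2·(-81.3015)+2·(-54.6565)+3/2·(-117.7965)=-407.96; next y=3/10·83.3015+1/2·(-407.96)=-178.98955
n=6: y=-178.98955, sp=2, e=sp−y=180.98955; I=126.33305, D=e−e_prev=262.29105; u=3/2·180.98955+2·126.33305+3/2·262.29105=917.587; next y=3/10·(-178.98955)+1/2·917.587=405.096635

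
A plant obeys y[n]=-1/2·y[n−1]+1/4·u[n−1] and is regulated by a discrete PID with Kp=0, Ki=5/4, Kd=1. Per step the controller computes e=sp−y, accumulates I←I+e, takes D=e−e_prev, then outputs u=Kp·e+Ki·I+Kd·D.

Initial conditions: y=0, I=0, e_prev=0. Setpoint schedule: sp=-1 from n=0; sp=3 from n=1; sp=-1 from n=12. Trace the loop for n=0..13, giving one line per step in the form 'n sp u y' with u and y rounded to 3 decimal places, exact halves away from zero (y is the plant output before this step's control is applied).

(exact arithmetic carried between steps; '≈' marks a value shown rounded to 6 d.p. or computed from one; I and e_prev carry over from the previous line; the table rounds u and y to 3 d.p., halves away from zero)
n=0: y=0, sp=-1, e=sp−y=-1; I=-1, D=e−e_prev=-1; u=0·(-1)+5/4·(-1)+1·(-1)=-2.25; next y=-1/2·0+1/4·(-2.25)=-0.5625
n=1: y=-0.5625, sp=3, e=sp−y=3.5625; I=2.5625, D=e−e_prev=4.5625; u=0·3.5625+5/4·2.5625+1·4.5625=7.765625; next y=-1/2·(-0.5625)+1/4·7.765625≈2.222656
n=2: y≈2.222656, sp=3, e=sp−y≈0.777344; I≈3.339844, D=e−e_prev≈-2.785156; u=0·0.777344+5/4·3.339844+1·(-2.785156)≈1.389648; next y=-1/2·2.222656+1/4·1.389648≈-0.763916
n=3: y≈-0.763916, sp=3, e=sp−y≈3.763916; I≈7.103760, D=e−e_prev≈2.986572; u=0·3.763916+5/4·7.103760+1·2.986572≈11.866272; next y=-1/2·(-0.763916)+1/4·11.866272≈3.348526
n=4: y≈3.348526, sp=3, e=sp−y≈-0.348526; I≈6.755234, D=e−e_prev≈-4.112442; u=0·(-0.348526)+5/4·6.755234+1·(-4.112442)≈4.331600; next y=-1/2·3.348526+1/4·4.331600≈-0.591363
n=5: y≈-0.591363, sp=3, e=sp−y≈3.591363; I≈10.346597, D=e−e_prev≈3.939889; u=0·3.591363+5/4·10.346597+1·3.939889≈16.873135; next y=-1/2·(-0.591363)+1/4·16.873135≈4.513965
n=6: y≈4.513965, sp=3, e=sp−y≈-1.513965; I≈8.832632, D=e−e_prev≈-5.105328; u=0·(-1.513965)+5/4·8.832632+1·(-5.105328)≈5.935461; next y=-1/2·4.513965+1/4·5.935461≈-0.773117
n=7: y≈-0.773117, sp=3, e=sp−y≈3.773117; I≈12.605749, D=e−e_prev≈5.287082; u=0·3.773117+5/4·12.605749+1·5.287082≈21.044268; next y=-1/2·(-0.773117)+1/4·21.044268≈5.647626
n=8: y≈5.647626, sp=3, e=sp−y≈-2.647626; I≈9.958123, D=e−e_prev≈-6.420743; u=0·(-2.647626)+5/4·9.958123+1·(-6.420743)≈6.026911; next y=-1/2·5.647626+1/4·6.026911≈-1.317085
n=9: y≈-1.317085, sp=3, e=sp−y≈4.317085; I≈14.275208, D=e−e_prev≈6.964711; u=0·4.317085+5/4·14.275208+1·6.964711≈24.808721; next y=-1/2·(-1.317085)+1/4·24.808721≈6.860723
n=10: y≈6.860723, sp=3, e=sp−y≈-3.860723; I≈10.414485, D=e−e_prev≈-8.177808; u=0·(-3.860723)+5/4·10.414485+1·(-8.177808)≈4.840299; next y=-1/2·6.860723+1/4·4.840299≈-2.220287
n=11: y≈-2.220287, sp=3, e=sp−y≈5.220287; I≈15.634772, D=e−e_prev≈9.081010; u=0·5.220287+5/4·15.634772+1·9.081010≈28.624475; next y=-1/2·(-2.220287)+1/4·28.624475≈8.266262
n=12: y≈8.266262, sp=-1, e=sp−y≈-9.266262; I≈6.368510, D=e−e_prev≈-14.486549; u=0·(-9.266262)+5/4·6.368510+1·(-14.486549)≈-6.525911; next y=-1/2·8.266262+1/4·(-6.525911)≈-5.764609
n=13: y≈-5.764609, sp=-1, e=sp−y≈4.764609; I≈11.133119, D=e−e_prev≈14.030871; u=0·4.764609+5/4·11.133119+1·14.030871≈27.947270; next y=-1/2·(-5.764609)+1/4·27.947270≈9.869122

0 -1 -2.250 0.000
1 3 7.766 -0.563
2 3 1.390 2.223
3 3 11.866 -0.764
4 3 4.332 3.349
5 3 16.873 -0.591
6 3 5.935 4.514
7 3 21.044 -0.773
8 3 6.027 5.648
9 3 24.809 -1.317
10 3 4.840 6.861
11 3 28.624 -2.220
12 -1 -6.526 8.266
13 -1 27.947 -5.765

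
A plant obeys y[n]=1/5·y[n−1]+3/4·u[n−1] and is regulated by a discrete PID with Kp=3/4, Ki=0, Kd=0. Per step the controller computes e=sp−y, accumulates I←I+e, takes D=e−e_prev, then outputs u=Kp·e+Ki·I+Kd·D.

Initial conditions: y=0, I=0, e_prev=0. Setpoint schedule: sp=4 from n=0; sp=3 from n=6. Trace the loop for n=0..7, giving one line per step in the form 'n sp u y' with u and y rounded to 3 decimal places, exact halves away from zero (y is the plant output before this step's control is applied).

0 4 3.000 0.000
1 4 1.313 2.250
2 4 1.924 1.434
3 4 1.702 1.730
4 4 1.783 1.623
5 4 1.754 1.662
6 3 1.014 1.648
7 3 1.432 1.090

(exact arithmetic carried between steps; '≈' marks a value shown rounded to 6 d.p. or computed from one; I and e_prev carry over from the previous line; the table rounds u and y to 3 d.p., halves away from zero)
n=0: y=0, sp=4, e=sp−y=4; I=4, D=e−e_prev=4; u=3/4·4+0·4+0·4=3; next y=1/5·0+3/4·3=2.25
n=1: y=2.25, sp=4, e=sp−y=1.75; I=5.75, D=e−e_prev=-2.25; u=3/4·1.75+0·5.75+0·(-2.25)=1.3125; next y=1/5·2.25+3/4·1.3125=1.434375
n=2: y=1.434375, sp=4, e=sp−y=2.565625; I=8.315625, D=e−e_prev=0.815625; u=3/4·2.565625+0·8.315625+0·0.815625≈1.924219; next y=1/5·1.434375+3/4·1.924219≈1.730039
n=3: y≈1.730039, sp=4, e=sp−y≈2.269961; I≈10.585586, D=e−e_prev≈-0.295664; u=3/4·2.269961+0·10.585586+0·(-0.295664)≈1.702471; next y=1/5·1.730039+3/4·1.702471≈1.622861
n=4: y≈1.622861, sp=4, e=sp−y≈2.377139; I≈12.962725, D=e−e_prev≈0.107178; u=3/4·2.377139+0·12.962725+0·0.107178≈1.782854; next y=1/5·1.622861+3/4·1.782854≈1.661713
n=5: y≈1.661713, sp=4, e=sp−y≈2.338287; I≈15.301012, D=e−e_prev≈-0.038852; u=3/4·2.338287+0·15.301012+0·(-0.038852)≈1.753715; next y=1/5·1.661713+3/4·1.753715≈1.647629
n=6: y≈1.647629, sp=3, e=sp−y≈1.352371; I≈16.653383, D=e−e_prev≈-0.985916; u=3/4·1.352371+0·16.653383+0·(-0.985916)≈1.014278; next y=1/5·1.647629+3/4·1.014278≈1.090234
n=7: y≈1.090234, sp=3, e=sp−y≈1.909766; I≈18.563149, D=e−e_prev≈0.557395; u=3/4·1.909766+0·18.563149+0·0.557395≈1.432324; next y=1/5·1.090234+3/4·1.432324≈1.292290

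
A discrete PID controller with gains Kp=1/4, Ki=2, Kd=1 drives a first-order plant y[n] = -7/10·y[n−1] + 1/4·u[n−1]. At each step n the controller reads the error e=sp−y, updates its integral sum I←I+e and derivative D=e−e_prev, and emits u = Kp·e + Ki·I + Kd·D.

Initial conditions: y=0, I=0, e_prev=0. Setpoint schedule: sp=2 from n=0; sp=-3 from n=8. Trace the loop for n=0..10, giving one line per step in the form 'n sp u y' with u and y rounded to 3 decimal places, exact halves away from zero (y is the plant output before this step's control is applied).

(exact arithmetic carried between steps; '≈' marks a value shown rounded to 6 d.p. or computed from one; I and e_prev carry over from the previous line; the table rounds u and y to 3 d.p., halves away from zero)
n=0: y=0, sp=2, e=sp−y=2; I=2, D=e−e_prev=2; u=1/4·2+2·2+1·2=6.5; next y=-7/10·0+1/4·6.5=1.625
n=1: y=1.625, sp=2, e=sp−y=0.375; I=2.375, D=e−e_prev=-1.625; u=1/4·0.375+2·2.375+1·(-1.625)=3.21875; next y=-7/10·1.625+1/4·3.21875≈-0.332813
n=2: y≈-0.332813, sp=2, e=sp−y≈2.332813; I≈4.707813, D=e−e_prev≈1.957813; u=1/4·2.332813+2·4.707813+1·1.957813≈11.956641; next y=-7/10·(-0.332813)+1/4·11.956641≈3.222129
n=3: y≈3.222129, sp=2, e=sp−y≈-1.222129; I≈3.485684, D=e−e_prev≈-3.554941; u=1/4·(-1.222129)+2·3.485684+1·(-3.554941)≈3.110894; next y=-7/10·3.222129+1/4·3.110894≈-1.477767
n=4: y≈-1.477767, sp=2, e=sp−y≈3.477767; I≈6.963450, D=e−e_prev≈4.699896; u=1/4·3.477767+2·6.963450+1·4.699896≈19.496238; next y=-7/10·(-1.477767)+1/4·19.496238≈5.908496
n=5: y≈5.908496, sp=2, e=sp−y≈-3.908496; I≈3.054954, D=e−e_prev≈-7.386263; u=1/4·(-3.908496)+2·3.054954+1·(-7.386263)≈-2.253479; next y=-7/10·5.908496+1/4·(-2.253479)≈-4.699317
n=6: y≈-4.699317, sp=2, e=sp−y≈6.699317; I≈9.754271, D=e−e_prev≈10.607814; u=1/4·6.699317+2·9.754271+1·10.607814≈31.791186; next y=-7/10·(-4.699317)+1/4·31.791186≈11.237318
n=7: y≈11.237318, sp=2, e=sp−y≈-9.237318; I≈0.516953, D=e−e_prev≈-15.936636; u=1/4·(-9.237318)+2·0.516953+1·(-15.936636)≈-17.212060; next y=-7/10·11.237318+1/4·(-17.212060)≈-12.169138
n=8: y≈-12.169138, sp=-3, e=sp−y≈9.169138; I≈9.686091, D=e−e_prev≈18.406456; u=1/4·9.169138+2·9.686091+1·18.406456≈40.070922; next y=-7/10·(-12.169138)+1/4·40.070922≈18.536127
n=9: y≈18.536127, sp=-3, e=sp−y≈-21.536127; I≈-11.850036, D=e−e_prev≈-30.705265; u=1/4·(-21.536127)+2·(-11.850036)+1·(-30.705265)≈-59.789369; next y=-7/10·18.536127+1/4·(-59.789369)≈-27.922631
n=10: y≈-27.922631, sp=-3, e=sp−y≈24.922631; I≈13.072595, D=e−e_prev≈46.458758; u=1/4·24.922631+2·13.072595+1·46.458758≈78.834606; next y=-7/10·(-27.922631)+1/4·78.834606≈39.254493

0 2 6.500 0.000
1 2 3.219 1.625
2 2 11.957 -0.333
3 2 3.111 3.222
4 2 19.496 -1.478
5 2 -2.253 5.908
6 2 31.791 -4.699
7 2 -17.212 11.237
8 -3 40.071 -12.169
9 -3 -59.789 18.536
10 -3 78.835 -27.923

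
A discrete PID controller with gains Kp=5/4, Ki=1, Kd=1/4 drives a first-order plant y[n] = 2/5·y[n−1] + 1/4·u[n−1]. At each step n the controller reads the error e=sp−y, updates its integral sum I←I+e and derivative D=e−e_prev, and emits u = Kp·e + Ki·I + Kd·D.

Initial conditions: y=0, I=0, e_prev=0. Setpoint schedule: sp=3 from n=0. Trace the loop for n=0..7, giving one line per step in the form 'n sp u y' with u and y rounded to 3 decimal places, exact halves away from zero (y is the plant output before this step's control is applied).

0 3 7.500 0.000
1 3 5.063 1.875
2 3 6.305 2.016
3 3 6.407 2.382
4 3 6.686 2.555
5 3 6.828 2.693
6 3 6.942 2.784
7 3 7.018 2.849

(exact arithmetic carried between steps; '≈' marks a value shown rounded to 6 d.p. or computed from one; I and e_prev carry over from the previous line; the table rounds u and y to 3 d.p., halves away from zero)
n=0: y=0, sp=3, e=sp−y=3; I=3, D=e−e_prev=3; u=5/4·3+1·3+1/4·3=7.5; next y=2/5·0+1/4·7.5=1.875
n=1: y=1.875, sp=3, e=sp−y=1.125; I=4.125, D=e−e_prev=-1.875; u=5/4·1.125+1·4.125+1/4·(-1.875)=5.0625; next y=2/5·1.875+1/4·5.0625=2.015625
n=2: y=2.015625, sp=3, e=sp−y=0.984375; I=5.109375, D=e−e_prev=-0.140625; u=5/4·0.984375+1·5.109375+1/4·(-0.140625)≈6.304688; next y=2/5·2.015625+1/4·6.304688≈2.382422
n=3: y≈2.382422, sp=3, e=sp−y≈0.617578; I≈5.726953, D=e−e_prev≈-0.366797; u=5/4·0.617578+1·5.726953+1/4·(-0.366797)≈6.407227; next y=2/5·2.382422+1/4·6.407227≈2.554775
n=4: y≈2.554775, sp=3, e=sp−y≈0.445225; I≈6.172178, D=e−e_prev≈-0.172354; u=5/4·0.445225+1·6.172178+1/4·(-0.172354)≈6.685620; next y=2/5·2.554775+1/4·6.685620≈2.693315
n=5: y≈2.693315, sp=3, e=sp−y≈0.306685; I≈6.478863, D=e−e_prev≈-0.138540; u=5/4·0.306685+1·6.478863+1/4·(-0.138540)≈6.827584; next y=2/5·2.693315+1/4·6.827584≈2.784222
n=6: y≈2.784222, sp=3, e=sp−y≈0.215778; I≈6.694641, D=e−e_prev≈-0.090907; u=5/4·0.215778+1·6.694641+1/4·(-0.090907)≈6.941636; next y=2/5·2.784222+1/4·6.941636≈2.849098
n=7: y≈2.849098, sp=3, e=sp−y≈0.150902; I≈6.845543, D=e−e_prev≈-0.064876; u=5/4·0.150902+1·6.845543+1/4·(-0.064876)≈7.017951; next y=2/5·2.849098+1/4·7.017951≈2.894127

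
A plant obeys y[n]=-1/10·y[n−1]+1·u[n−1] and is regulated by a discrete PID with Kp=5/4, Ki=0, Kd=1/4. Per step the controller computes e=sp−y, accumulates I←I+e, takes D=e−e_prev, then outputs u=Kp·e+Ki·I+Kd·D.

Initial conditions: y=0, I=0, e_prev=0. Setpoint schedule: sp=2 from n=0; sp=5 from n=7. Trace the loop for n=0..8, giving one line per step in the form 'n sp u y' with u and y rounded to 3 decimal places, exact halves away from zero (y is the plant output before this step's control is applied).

0 2 3.000 0.000
1 2 -2.000 3.000
2 2 6.700 -2.300
3 2 -8.470 6.930
4 2 17.977 -9.163
5 2 -28.131 18.893
6 2 52.253 -30.020
7 5 -83.388 55.255
8 5 153.434 -88.914

(exact arithmetic carried between steps; '≈' marks a value shown rounded to 6 d.p. or computed from one; I and e_prev carry over from the previous line; the table rounds u and y to 3 d.p., halves away from zero)
n=0: y=0, sp=2, e=sp−y=2; I=2, D=e−e_prev=2; u=5/4·2+0·2+1/4·2=3; next y=-1/10·0+1·3=3
n=1: y=3, sp=2, e=sp−y=-1; I=1, D=e−e_prev=-3; u=5/4·(-1)+0·1+1/4·(-3)=-2; next y=-1/10·3+1·(-2)=-2.3
n=2: y=-2.3, sp=2, e=sp−y=4.3; I=5.3, D=e−e_prev=5.3; u=5/4·4.3+0·5.3+1/4·5.3=6.7; next y=-1/10·(-2.3)+1·6.7=6.93
n=3: y=6.93, sp=2, e=sp−y=-4.93; I=0.37, D=e−e_prev=-9.23; u=5/4·(-4.93)+0·0.37+1/4·(-9.23)=-8.47; next y=-1/10·6.93+1·(-8.47)=-9.163
n=4: y=-9.163, sp=2, e=sp−y=11.163; I=11.533, D=e−e_prev=16.093; u=5/4·11.163+0·11.533+1/4·16.093=17.977; next y=-1/10·(-9.163)+1·17.977=18.8933
n=5: y=18.8933, sp=2, e=sp−y=-16.8933; I=-5.3603, D=e−e_prev=-28.0563; u=5/4·(-16.8933)+0·(-5.3603)+1/4·(-28.0563)=-28.1307; next y=-1/10·18.8933+1·(-28.1307)=-30.02003
n=6: y=-30.02003, sp=2, e=sp−y=32.02003; I=26.65973, D=e−e_prev=48.91333; u=5/4·32.02003+0·26.65973+1/4·48.91333=52.25337; next y=-1/10·(-30.02003)+1·52.25337=55.255373
n=7: y=55.255373, sp=5, e=sp−y=-50.255373; I=-23.595643, D=e−e_prev=-82.275403; u=5/4·(-50.255373)+0·(-23.595643)+1/4·(-82.275403)=-83.388067; next y=-1/10·55.255373+1·(-83.388067)≈-88.913604
n=8: y≈-88.913604, sp=5, e=sp−y≈93.913604; I≈70.317961, D=e−e_prev≈144.168977; u=5/4·93.913604+0·70.317961+1/4·144.168977≈153.434250; next y=-1/10·(-88.913604)+1·153.434250≈162.325610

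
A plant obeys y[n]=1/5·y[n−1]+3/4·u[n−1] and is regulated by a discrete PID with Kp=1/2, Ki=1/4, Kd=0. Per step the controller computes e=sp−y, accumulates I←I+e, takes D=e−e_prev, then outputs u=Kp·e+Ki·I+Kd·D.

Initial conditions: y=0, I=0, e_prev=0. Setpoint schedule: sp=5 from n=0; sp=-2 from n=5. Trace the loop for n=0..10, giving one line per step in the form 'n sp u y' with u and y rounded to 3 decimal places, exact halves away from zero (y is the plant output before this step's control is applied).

0 5 3.750 0.000
1 5 2.891 2.813
2 5 3.499 2.730
3 5 3.736 3.170
4 5 3.994 3.436
5 -2 -1.050 3.683
6 -2 0.330 -0.051
7 -2 -0.373 0.237
8 -2 -0.580 -0.233
9 -2 -0.835 -0.482
10 -2 -1.034 -0.723

(exact arithmetic carried between steps; '≈' marks a value shown rounded to 6 d.p. or computed from one; I and e_prev carry over from the previous line; the table rounds u and y to 3 d.p., halves away from zero)
n=0: y=0, sp=5, e=sp−y=5; I=5, D=e−e_prev=5; u=1/2·5+1/4·5+0·5=3.75; next y=1/5·0+3/4·3.75=2.8125
n=1: y=2.8125, sp=5, e=sp−y=2.1875; I=7.1875, D=e−e_prev=-2.8125; u=1/2·2.1875+1/4·7.1875+0·(-2.8125)=2.890625; next y=1/5·2.8125+3/4·2.890625≈2.730469
n=2: y≈2.730469, sp=5, e=sp−y≈2.269531; I≈9.457031, D=e−e_prev≈0.082031; u=1/2·2.269531+1/4·9.457031+0·0.082031≈3.499023; next y=1/5·2.730469+3/4·3.499023≈3.170361
n=3: y≈3.170361, sp=5, e=sp−y≈1.829639; I≈11.286670, D=e−e_prev≈-0.439893; u=1/2·1.829639+1/4·11.286670+0·(-0.439893)≈3.736487; next y=1/5·3.170361+3/4·3.736487≈3.436437
n=4: y≈3.436437, sp=5, e=sp−y≈1.563563; I≈12.850233, D=e−e_prev≈-0.266076; u=1/2·1.563563+1/4·12.850233+0·(-0.266076)≈3.994339; next y=1/5·3.436437+3/4·3.994339≈3.683042
n=5: y≈3.683042, sp=-2, e=sp−y≈-5.683042; I≈7.167190, D=e−e_prev≈-7.246605; u=1/2·(-5.683042)+1/4·7.167190+0·(-7.246605)≈-1.049723; next y=1/5·3.683042+3/4·(-1.049723)≈-0.050684
n=6: y≈-0.050684, sp=-2, e=sp−y≈-1.949316; I≈5.217875, D=e−e_prev≈3.733726; u=1/2·(-1.949316)+1/4·5.217875+0·3.733726≈0.329811; next y=1/5·(-0.050684)+3/4·0.329811≈0.237221
n=7: y≈0.237221, sp=-2, e=sp−y≈-2.237221; I≈2.980653, D=e−e_prev≈-0.287905; u=1/2·(-2.237221)+1/4·2.980653+0·(-0.287905)≈-0.373447; next y=1/5·0.237221+3/4·(-0.373447)≈-0.232641
n=8: y≈-0.232641, sp=-2, e=sp−y≈-1.767359; I≈1.213295, D=e−e_prev≈0.469862; u=1/2·(-1.767359)+1/4·1.213295+0·0.469862≈-0.580356; next y=1/5·(-0.232641)+3/4·(-0.580356)≈-0.481795
n=9: y≈-0.481795, sp=-2, e=sp−y≈-1.518205; I≈-0.304910, D=e−e_prev≈0.249154; u=1/2·(-1.518205)+1/4·(-0.304910)+0·0.249154≈-0.835330; next y=1/5·(-0.481795)+3/4·(-0.835330)≈-0.722857
n=10: y≈-0.722857, sp=-2, e=sp−y≈-1.277143; I≈-1.582054, D=e−e_prev≈0.241062; u=1/2·(-1.277143)+1/4·(-1.582054)+0·0.241062≈-1.034085; next y=1/5·(-0.722857)+3/4·(-1.034085)≈-0.920135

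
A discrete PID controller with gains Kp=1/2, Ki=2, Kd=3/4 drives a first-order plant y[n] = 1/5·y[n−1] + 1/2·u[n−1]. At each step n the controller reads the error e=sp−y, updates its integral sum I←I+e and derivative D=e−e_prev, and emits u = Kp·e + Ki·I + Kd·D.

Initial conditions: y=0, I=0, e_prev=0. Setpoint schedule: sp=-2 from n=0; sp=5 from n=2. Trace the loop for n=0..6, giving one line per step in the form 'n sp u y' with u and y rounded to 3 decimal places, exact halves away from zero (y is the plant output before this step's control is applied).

(exact arithmetic carried between steps; '≈' marks a value shown rounded to 6 d.p. or computed from one; I and e_prev carry over from the previous line; the table rounds u and y to 3 d.p., halves away from zero)
n=0: y=0, sp=-2, e=sp−y=-2; I=-2, D=e−e_prev=-2; u=1/2·(-2)+2·(-2)+3/4·(-2)=-6.5; next y=1/5·0+1/2·(-6.5)=-3.25
n=1: y=-3.25, sp=-2, e=sp−y=1.25; I=-0.75, D=e−e_prev=3.25; u=1/2·1.25+2·(-0.75)+3/4·3.25=1.5625; next y=1/5·(-3.25)+1/2·1.5625=0.13125
n=2: y=0.13125, sp=5, e=sp−y=4.86875; I=4.11875, D=e−e_prev=3.61875; u=1/2·4.86875+2·4.11875+3/4·3.61875≈13.385938; next y=1/5·0.13125+1/2·13.385938≈6.719219
n=3: y≈6.719219, sp=5, e=sp−y≈-1.719219; I≈2.399531, D=e−e_prev≈-6.587969; u=1/2·(-1.719219)+2·2.399531+3/4·(-6.587969)≈-1.001523; next y=1/5·6.719219+1/2·(-1.001523)≈0.843082
n=4: y≈0.843082, sp=5, e=sp−y≈4.156918; I≈6.556449, D=e−e_prev≈5.876137; u=1/2·4.156918+2·6.556449+3/4·5.876137≈19.598460; next y=1/5·0.843082+1/2·19.598460≈9.967846
n=5: y≈9.967846, sp=5, e=sp−y≈-4.967846; I≈1.588603, D=e−e_prev≈-9.124764; u=1/2·(-4.967846)+2·1.588603+3/4·(-9.124764)≈-6.150291; next y=1/5·9.967846+1/2·(-6.150291)≈-1.081576
n=6: y≈-1.081576, sp=5, e=sp−y≈6.081576; I≈7.670179, D=e−e_prev≈11.049423; u=1/2·6.081576+2·7.670179+3/4·11.049423≈26.668213; next y=1/5·(-1.081576)+1/2·26.668213≈13.117791

0 -2 -6.500 0.000
1 -2 1.563 -3.250
2 5 13.386 0.131
3 5 -1.002 6.719
4 5 19.598 0.843
5 5 -6.150 9.968
6 5 26.668 -1.082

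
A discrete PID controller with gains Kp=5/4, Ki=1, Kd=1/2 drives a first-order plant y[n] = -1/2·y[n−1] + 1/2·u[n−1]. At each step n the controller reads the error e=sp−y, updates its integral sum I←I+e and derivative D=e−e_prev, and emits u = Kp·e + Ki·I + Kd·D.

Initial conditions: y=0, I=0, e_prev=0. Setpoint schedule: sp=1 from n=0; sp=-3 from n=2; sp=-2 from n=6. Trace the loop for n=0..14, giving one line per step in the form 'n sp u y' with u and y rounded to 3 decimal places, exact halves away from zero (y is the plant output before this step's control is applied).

0 1 2.750 0.000
1 1 -0.531 1.375
2 -3 -4.816 -0.953
3 -3 -3.336 -1.932
4 -3 -8.274 -0.702
5 -3 -1.477 -3.786
6 -2 -13.069 1.154
7 -2 8.478 -7.112
8 -2 -31.537 7.795
9 -2 41.639 -19.666
10 -2 -92.801 30.652
11 -2 153.748 -61.727
12 -2 -298.741 107.737
13 -2 531.439 -203.239
14 -2 -991.900 367.339

(exact arithmetic carried between steps; '≈' marks a value shown rounded to 6 d.p. or computed from one; I and e_prev carry over from the previous line; the table rounds u and y to 3 d.p., halves away from zero)
n=0: y=0, sp=1, e=sp−y=1; I=1, D=e−e_prev=1; u=5/4·1+1·1+1/2·1=2.75; next y=-1/2·0+1/2·2.75=1.375
n=1: y=1.375, sp=1, e=sp−y=-0.375; I=0.625, D=e−e_prev=-1.375; u=5/4·(-0.375)+1·0.625+1/2·(-1.375)=-0.53125; next y=-1/2·1.375+1/2·(-0.53125)=-0.953125
n=2: y=-0.953125, sp=-3, e=sp−y=-2.046875; I=-1.421875, D=e−e_prev=-1.671875; u=5/4·(-2.046875)+1·(-1.421875)+1/2·(-1.671875)≈-4.816406; next y=-1/2·(-0.953125)+1/2·(-4.816406)≈-1.931641
n=3: y≈-1.931641, sp=-3, e=sp−y≈-1.068359; I≈-2.490234, D=e−e_prev≈0.978516; u=5/4·(-1.068359)+1·(-2.490234)+1/2·0.978516≈-3.336426; next y=-1/2·(-1.931641)+1/2·(-3.336426)≈-0.702393
n=4: y≈-0.702393, sp=-3, e=sp−y≈-2.297607; I≈-4.787842, D=e−e_prev≈-1.229248; u=5/4·(-2.297607)+1·(-4.787842)+1/2·(-1.229248)≈-8.274475; next y=-1/2·(-0.702393)+1/2·(-8.274475)≈-3.786041
n=5: y≈-3.786041, sp=-3, e=sp−y≈0.786041; I≈-4.001801, D=e−e_prev≈3.083649; u=5/4·0.786041+1·(-4.001801)+1/2·3.083649≈-1.477425; next y=-1/2·(-3.786041)+1/2·(-1.477425)≈1.154308
n=6: y≈1.154308, sp=-2, e=sp−y≈-3.154308; I≈-7.156109, D=e−e_prev≈-3.940350; u=5/4·(-3.154308)+1·(-7.156109)+1/2·(-3.940350)≈-13.069169; next y=-1/2·1.154308+1/2·(-13.069169)≈-7.111739
n=7: y≈-7.111739, sp=-2, e=sp−y≈5.111739; I≈-2.044370, D=e−e_prev≈8.266047; u=5/4·5.111739+1·(-2.044370)+1/2·8.266047≈8.478327; next y=-1/2·(-7.111739)+1/2·8.478327≈7.795033
n=8: y≈7.795033, sp=-2, e=sp−y≈-9.795033; I≈-11.839403, D=e−e_prev≈-14.906771; u=5/4·(-9.795033)+1·(-11.839403)+1/2·(-14.906771)≈-31.536579; next y=-1/2·7.795033+1/2·(-31.536579)≈-19.665806
n=9: y≈-19.665806, sp=-2, e=sp−y≈17.665806; I≈5.826403, D=e−e_prev≈27.460839; u=5/4·17.665806+1·5.826403+1/2·27.460839≈41.639080; next y=-1/2·(-19.665806)+1/2·41.639080≈30.652443
n=10: y≈30.652443, sp=-2, e=sp−y≈-32.652443; I≈-26.826040, D=e−e_prev≈-50.318249; u=5/4·(-32.652443)+1·(-26.826040)+1/2·(-50.318249)≈-92.800718; next y=-1/2·30.652443+1/2·(-92.800718)≈-61.726581
n=11: y≈-61.726581, sp=-2, e=sp−y≈59.726581; I≈32.900541, D=e−e_prev≈92.379024; u=5/4·59.726581+1·32.900541+1/2·92.379024≈153.748278; next y=-1/2·(-61.726581)+1/2·153.748278≈107.737430
n=12: y≈107.737430, sp=-2, e=sp−y≈-109.737430; I≈-76.836889, D=e−e_prev≈-169.464010; u=5/4·(-109.737430)+1·(-76.836889)+1/2·(-169.464010)≈-298.740681; next y=-1/2·107.737430+1/2·(-298.740681)≈-203.239055
n=13: y≈-203.239055, sp=-2, e=sp−y≈201.239055; I≈124.402166, D=e−e_prev≈310.976485; u=5/4·201.239055+1·124.402166+1/2·310.976485≈531.439228; next y=-1/2·(-203.239055)+1/2·531.439228≈367.339141
n=14: y≈367.339141, sp=-2, e=sp−y≈-369.339141; I≈-244.936975, D=e−e_prev≈-570.578197; u=5/4·(-369.339141)+1·(-244.936975)+1/2·(-570.578197)≈-991.900000; next y=-1/2·367.339141+1/2·(-991.900000)≈-679.619571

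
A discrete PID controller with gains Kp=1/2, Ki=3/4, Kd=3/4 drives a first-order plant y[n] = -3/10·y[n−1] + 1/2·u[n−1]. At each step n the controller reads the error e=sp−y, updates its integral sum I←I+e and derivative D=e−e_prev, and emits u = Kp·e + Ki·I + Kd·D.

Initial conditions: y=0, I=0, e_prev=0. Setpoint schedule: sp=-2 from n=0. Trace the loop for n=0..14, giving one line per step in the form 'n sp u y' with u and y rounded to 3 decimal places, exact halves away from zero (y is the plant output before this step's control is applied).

(exact arithmetic carried between steps; '≈' marks a value shown rounded to 6 d.p. or computed from one; I and e_prev carry over from the previous line; the table rounds u and y to 3 d.p., halves away from zero)
n=0: y=0, sp=-2, e=sp−y=-2; I=-2, D=e−e_prev=-2; u=1/2·(-2)+3/4·(-2)+3/4·(-2)=-4; next y=-3/10·0+1/2·(-4)=-2
n=1: y=-2, sp=-2, e=sp−y=0; I=-2, D=e−e_prev=2; u=1/2·0+3/4·(-2)+3/4·2=0; next y=-3/10·(-2)+1/2·0=0.6
n=2: y=0.6, sp=-2, e=sp−y=-2.6; I=-4.6, D=e−e_prev=-2.6; u=1/2·(-2.6)+3/4·(-4.6)+3/4·(-2.6)=-6.7; next y=-3/10·0.6+1/2·(-6.7)=-3.53
n=3: y=-3.53, sp=-2, e=sp−y=1.53; I=-3.07, D=e−e_prev=4.13; u=1/2·1.53+3/4·(-3.07)+3/4·4.13=1.56; next y=-3/10·(-3.53)+1/2·1.56=1.839
n=4: y=1.839, sp=-2, e=sp−y=-3.839; I=-6.909, D=e−e_prev=-5.369; u=1/2·(-3.839)+3/4·(-6.909)+3/4·(-5.369)=-11.128; next y=-3/10·1.839+1/2·(-11.128)=-6.1157
n=5: y=-6.1157, sp=-2, e=sp−y=4.1157; I=-2.7933, D=e−e_prev=7.9547; u=1/2·4.1157+3/4·(-2.7933)+3/4·7.9547=5.9289; next y=-3/10·(-6.1157)+1/2·5.9289=4.79916
n=6: y=4.79916, sp=-2, e=sp−y=-6.79916; I=-9.59246, D=e−e_prev=-10.91486; u=1/2·(-6.79916)+3/4·(-9.59246)+3/4·(-10.91486)=-18.78007; next y=-3/10·4.79916+1/2·(-18.78007)=-10.829783
n=7: y=-10.829783, sp=-2, e=sp−y=8.829783; I=-0.762677, D=e−e_prev=15.628943; u=1/2·8.829783+3/4·(-0.762677)+3/4·15.628943=15.564591; next y=-3/10·(-10.829783)+1/2·15.564591≈11.031230
n=8: y≈11.031230, sp=-2, e=sp−y≈-13.031230; I≈-13.793907, D=e−e_prev≈-21.861013; u=1/2·(-13.031230)+3/4·(-13.793907)+3/4·(-21.861013)≈-33.256806; next y=-3/10·11.031230+1/2·(-33.256806)≈-19.937772
n=9: y≈-19.937772, sp=-2, e=sp−y≈17.937772; I≈4.143865, D=e−e_prev≈30.969002; u=1/2·17.937772+3/4·4.143865+3/4·30.969002≈35.303536; next y=-3/10·(-19.937772)+1/2·35.303536≈23.633100
n=10: y≈23.633100, sp=-2, e=sp−y≈-25.633100; I≈-21.489235, D=e−e_prev≈-43.570872; u=1/2·(-25.633100)+3/4·(-21.489235)+3/4·(-43.570872)≈-61.611630; next y=-3/10·23.633100+1/2·(-61.611630)≈-37.895745
n=11: y≈-37.895745, sp=-2, e=sp−y≈35.895745; I≈14.406510, D=e−e_prev≈61.528845; u=1/2·35.895745+3/4·14.406510+3/4·61.528845≈74.899388; next y=-3/10·(-37.895745)+1/2·74.899388≈48.818418
n=12: y≈48.818418, sp=-2, e=sp−y≈-50.818418; I≈-36.411908, D=e−e_prev≈-86.714163; u=1/2·(-50.818418)+3/4·(-36.411908)+3/4·(-86.714163)≈-117.753762; next y=-3/10·48.818418+1/2·(-117.753762)≈-73.522406
n=13: y≈-73.522406, sp=-2, e=sp−y≈71.522406; I≈35.110498, D=e−e_prev≈122.340824; u=1/2·71.522406+3/4·35.110498+3/4·122.340824≈153.849695; next y=-3/10·(-73.522406)+1/2·153.849695≈98.981569
n=14: y≈98.981569, sp=-2, e=sp−y≈-100.981569; I≈-65.871071, D=e−e_prev≈-172.503975; u=1/2·(-100.981569)+3/4·(-65.871071)+3/4·(-172.503975)≈-229.272069; next y=-3/10·98.981569+1/2·(-229.272069)≈-144.330505

0 -2 -4.000 0.000
1 -2 0.000 -2.000
2 -2 -6.700 0.600
3 -2 1.560 -3.530
4 -2 -11.128 1.839
5 -2 5.929 -6.116
6 -2 -18.780 4.799
7 -2 15.565 -10.830
8 -2 -33.257 11.031
9 -2 35.304 -19.938
10 -2 -61.612 23.633
11 -2 74.899 -37.896
12 -2 -117.754 48.818
13 -2 153.850 -73.522
14 -2 -229.272 98.982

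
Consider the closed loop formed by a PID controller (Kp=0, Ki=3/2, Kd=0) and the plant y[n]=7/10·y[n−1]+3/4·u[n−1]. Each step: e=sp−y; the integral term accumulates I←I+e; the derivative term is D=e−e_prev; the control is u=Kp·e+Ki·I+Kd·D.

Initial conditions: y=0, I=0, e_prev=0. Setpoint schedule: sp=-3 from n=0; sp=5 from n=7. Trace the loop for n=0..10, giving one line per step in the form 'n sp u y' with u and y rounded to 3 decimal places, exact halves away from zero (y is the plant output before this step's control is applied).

(exact arithmetic carried between steps; '≈' marks a value shown rounded to 6 d.p. or computed from one; I and e_prev carry over from the previous line; the table rounds u and y to 3 d.p., halves away from zero)
n=0: y=0, sp=-3, e=sp−y=-3; I=-3, D=e−e_prev=-3; u=0·(-3)+3/2·(-3)+0·(-3)=-4.5; next y=7/10·0+3/4·(-4.5)=-3.375
n=1: y=-3.375, sp=-3, e=sp−y=0.375; I=-2.625, D=e−e_prev=3.375; u=0·0.375+3/2·(-2.625)+0·3.375=-3.9375; next y=7/10·(-3.375)+3/4·(-3.9375)=-5.315625
n=2: y=-5.315625, sp=-3, e=sp−y=2.315625; I=-0.309375, D=e−e_prev=1.940625; u=0·2.315625+3/2·(-0.309375)+0·1.940625≈-0.464063; next y=7/10·(-5.315625)+3/4·(-0.464063)≈-4.068984
n=3: y≈-4.068984, sp=-3, e=sp−y≈1.068984; I≈0.759609, D=e−e_prev≈-1.246641; u=0·1.068984+3/2·0.759609+0·(-1.246641)≈1.139414; next y=7/10·(-4.068984)+3/4·1.139414≈-1.993729
n=4: y≈-1.993729, sp=-3, e=sp−y≈-1.006271; I≈-0.246662, D=e−e_prev≈-2.075256; u=0·(-1.006271)+3/2·(-0.246662)+0·(-2.075256)≈-0.369993; next y=7/10·(-1.993729)+3/4·(-0.369993)≈-1.673105
n=5: y≈-1.673105, sp=-3, e=sp−y≈-1.326895; I≈-1.573557, D=e−e_prev≈-0.320624; u=0·(-1.326895)+3/2·(-1.573557)+0·(-0.320624)≈-2.360336; next y=7/10·(-1.673105)+3/4·(-2.360336)≈-2.941425
n=6: y≈-2.941425, sp=-3, e=sp−y≈-0.058575; I≈-1.632132, D=e−e_prev≈1.268320; u=0·(-0.058575)+3/2·(-1.632132)+0·1.268320≈-2.448198; next y=7/10·(-2.941425)+3/4·(-2.448198)≈-3.895146
n=7: y≈-3.895146, sp=5, e=sp−y≈8.895146; I≈7.263014, D=e−e_prev≈8.953721; u=0·8.895146+3/2·7.263014+0·8.953721≈10.894521; next y=7/10·(-3.895146)+3/4·10.894521≈5.444289
n=8: y≈5.444289, sp=5, e=sp−y≈-0.444289; I≈6.818726, D=e−e_prev≈-9.339435; u=0·(-0.444289)+3/2·6.818726+0·(-9.339435)≈10.228088; next y=7/10·5.444289+3/4·10.228088≈11.482068
n=9: y≈11.482068, sp=5, e=sp−y≈-6.482068; I≈0.336657, D=e−e_prev≈-6.037780; u=0·(-6.482068)+3/2·0.336657+0·(-6.037780)≈0.504986; next y=7/10·11.482068+3/4·0.504986≈8.416187
n=10: y≈8.416187, sp=5, e=sp−y≈-3.416187; I≈-3.079530, D=e−e_prev≈3.065881; u=0·(-3.416187)+3/2·(-3.079530)+0·3.065881≈-4.619295; next y=7/10·8.416187+3/4·(-4.619295)≈2.426860

0 -3 -4.500 0.000
1 -3 -3.938 -3.375
2 -3 -0.464 -5.316
3 -3 1.139 -4.069
4 -3 -0.370 -1.994
5 -3 -2.360 -1.673
6 -3 -2.448 -2.941
7 5 10.895 -3.895
8 5 10.228 5.444
9 5 0.505 11.482
10 5 -4.619 8.416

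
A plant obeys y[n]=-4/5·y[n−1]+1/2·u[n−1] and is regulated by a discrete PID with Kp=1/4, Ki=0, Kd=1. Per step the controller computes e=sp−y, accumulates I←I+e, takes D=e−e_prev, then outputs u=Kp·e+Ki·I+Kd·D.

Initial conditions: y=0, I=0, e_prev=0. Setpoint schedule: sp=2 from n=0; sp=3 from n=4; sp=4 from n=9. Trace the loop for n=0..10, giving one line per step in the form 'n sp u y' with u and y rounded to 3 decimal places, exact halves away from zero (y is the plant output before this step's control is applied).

(exact arithmetic carried between steps; '≈' marks a value shown rounded to 6 d.p. or computed from one; I and e_prev carry over from the previous line; the table rounds u and y to 3 d.p., halves away from zero)
n=0: y=0, sp=2, e=sp−y=2; I=2, D=e−e_prev=2; u=1/4·2+0·2+1·2=2.5; next y=-4/5·0+1/2·2.5=1.25
n=1: y=1.25, sp=2, e=sp−y=0.75; I=2.75, D=e−e_prev=-1.25; u=1/4·0.75+0·2.75+1·(-1.25)=-1.0625; next y=-4/5·1.25+1/2·(-1.0625)=-1.53125
n=2: y=-1.53125, sp=2, e=sp−y=3.53125; I=6.28125, D=e−e_prev=2.78125; u=1/4·3.53125+0·6.28125+1·2.78125≈3.664063; next y=-4/5·(-1.53125)+1/2·3.664063≈3.057031
n=3: y≈3.057031, sp=2, e=sp−y≈-1.057031; I≈5.224219, D=e−e_prev≈-4.588281; u=1/4·(-1.057031)+0·5.224219+1·(-4.588281)≈-4.852539; next y=-4/5·3.057031+1/2·(-4.852539)≈-4.871895
n=4: y≈-4.871895, sp=3, e=sp−y≈7.871895; I≈13.096113, D=e−e_prev≈8.928926; u=1/4·7.871895+0·13.096113+1·8.928926≈10.896899; next y=-4/5·(-4.871895)+1/2·10.896899≈9.345965
n=5: y≈9.345965, sp=3, e=sp−y≈-6.345965; I≈6.750148, D=e−e_prev≈-14.217860; u=1/4·(-6.345965)+0·6.750148+1·(-14.217860)≈-15.804351; next y=-4/5·9.345965+1/2·(-15.804351)≈-15.378948
n=6: y≈-15.378948, sp=3, e=sp−y≈18.378948; I≈25.129096, D=e−e_prev≈24.724913; u=1/4·18.378948+0·25.129096+1·24.724913≈29.319650; next y=-4/5·(-15.378948)+1/2·29.319650≈26.962983
n=7: y≈26.962983, sp=3, e=sp−y≈-23.962983; I≈1.166112, D=e−e_prev≈-42.341931; u=1/4·(-23.962983)+0·1.166112+1·(-42.341931)≈-48.332677; next y=-4/5·26.962983+1/2·(-48.332677)≈-45.736725
n=8: y≈-45.736725, sp=3, e=sp−y≈48.736725; I≈49.902838, D=e−e_prev≈72.699709; u=1/4·48.736725+0·49.902838+1·72.699709≈84.883890; next y=-4/5·(-45.736725)+1/2·84.883890≈79.031325
n=9: y≈79.031325, sp=4, e=sp−y≈-75.031325; I≈-25.128487, D=e−e_prev≈-123.768050; u=1/4·(-75.031325)+0·(-25.128487)+1·(-123.768050)≈-142.525882; next y=-4/5·79.031325+1/2·(-142.525882)≈-134.488001
n=10: y≈-134.488001, sp=4, e=sp−y≈138.488001; I≈113.359513, D=e−e_prev≈213.519326; u=1/4·138.488001+0·113.359513+1·213.519326≈248.141326; next y=-4/5·(-134.488001)+1/2·248.141326≈231.661064

0 2 2.500 0.000
1 2 -1.063 1.250
2 2 3.664 -1.531
3 2 -4.853 3.057
4 3 10.897 -4.872
5 3 -15.804 9.346
6 3 29.320 -15.379
7 3 -48.333 26.963
8 3 84.884 -45.737
9 4 -142.526 79.031
10 4 248.141 -134.488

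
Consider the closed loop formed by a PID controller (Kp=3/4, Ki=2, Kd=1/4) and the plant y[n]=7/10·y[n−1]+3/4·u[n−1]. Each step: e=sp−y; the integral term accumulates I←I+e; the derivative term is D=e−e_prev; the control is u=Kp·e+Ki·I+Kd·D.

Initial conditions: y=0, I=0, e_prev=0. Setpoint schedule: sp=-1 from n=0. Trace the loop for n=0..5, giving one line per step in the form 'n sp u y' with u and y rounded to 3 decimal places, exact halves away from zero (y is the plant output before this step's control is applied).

0 -1 -3.000 0.000
1 -1 2.000 -2.250
2 -1 -2.588 -0.075
3 -1 1.861 -1.993
4 -1 -2.613 0.000
5 -1 1.764 -1.959

(exact arithmetic carried between steps; '≈' marks a value shown rounded to 6 d.p. or computed from one; I and e_prev carry over from the previous line; the table rounds u and y to 3 d.p., halves away from zero)
n=0: y=0, sp=-1, e=sp−y=-1; I=-1, D=e−e_prev=-1; u=3/4·(-1)+2·(-1)+1/4·(-1)=-3; next y=7/10·0+3/4·(-3)=-2.25
n=1: y=-2.25, sp=-1, e=sp−y=1.25; I=0.25, D=e−e_prev=2.25; u=3/4·1.25+2·0.25+1/4·2.25=2; next y=7/10·(-2.25)+3/4·2=-0.075
n=2: y=-0.075, sp=-1, e=sp−y=-0.925; I=-0.675, D=e−e_prev=-2.175; u=3/4·(-0.925)+2·(-0.675)+1/4·(-2.175)=-2.5875; next y=7/10·(-0.075)+3/4·(-2.5875)=-1.993125
n=3: y=-1.993125, sp=-1, e=sp−y=0.993125; I=0.318125, D=e−e_prev=1.918125; u=3/4·0.993125+2·0.318125+1/4·1.918125=1.860625; next y=7/10·(-1.993125)+3/4·1.860625≈0.000281
n=4: y≈0.000281, sp=-1, e=sp−y≈-1.000281; I≈-0.682156, D=e−e_prev≈-1.993406; u=3/4·(-1.000281)+2·(-0.682156)+1/4·(-1.993406)≈-2.612875; next y=7/10·0.000281+3/4·(-2.612875)≈-1.959459
n=5: y≈-1.959459, sp=-1, e=sp−y≈0.959459; I≈0.277303, D=e−e_prev≈1.959741; u=3/4·0.959459+2·0.277303+1/4·1.959741≈1.764136; next y=7/10·(-1.959459)+3/4·1.764136≈-0.048520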